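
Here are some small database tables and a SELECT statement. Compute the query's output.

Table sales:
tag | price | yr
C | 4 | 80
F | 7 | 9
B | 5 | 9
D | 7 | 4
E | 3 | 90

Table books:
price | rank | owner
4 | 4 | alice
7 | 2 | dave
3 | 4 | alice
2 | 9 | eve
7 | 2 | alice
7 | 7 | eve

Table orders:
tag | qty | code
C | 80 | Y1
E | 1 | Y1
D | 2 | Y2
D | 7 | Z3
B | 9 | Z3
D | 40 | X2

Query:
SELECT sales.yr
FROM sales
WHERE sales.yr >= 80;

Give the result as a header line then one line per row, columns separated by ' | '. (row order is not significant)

After WHERE (2 rows):
sales.tag | sales.price | sales.yr
C | 4 | 80
E | 3 | 90
After SELECT (2 rows):
sales.yr
80
90

== RESULT ==
sales.yr
80
90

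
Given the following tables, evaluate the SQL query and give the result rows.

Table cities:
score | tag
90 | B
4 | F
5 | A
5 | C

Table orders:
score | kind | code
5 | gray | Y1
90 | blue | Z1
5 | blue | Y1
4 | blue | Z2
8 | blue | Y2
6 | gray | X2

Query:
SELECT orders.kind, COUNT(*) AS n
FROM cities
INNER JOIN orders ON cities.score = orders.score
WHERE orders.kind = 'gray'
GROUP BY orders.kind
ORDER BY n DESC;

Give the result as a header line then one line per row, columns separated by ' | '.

After JOIN orders (6 rows):
cities.score | cities.tag | orders.score | orders.kind | orders.code
90 | B | 90 | blue | Z1
4 | F | 4 | blue | Z2
5 | A | 5 | gray | Y1
5 | A | 5 | blue | Y1
5 | C | 5 | gray | Y1
5 | C | 5 | blue | Y1
After WHERE (2 rows):
cities.score | cities.tag | orders.score | orders.kind | orders.code
5 | A | 5 | gray | Y1
5 | C | 5 | gray | Y1
After GROUP BY (1 rows):
orders.kind | n
gray | 2
After ORDER BY (1 rows):
orders.kind | n
gray | 2

== RESULT ==
orders.kind | n
gray | 2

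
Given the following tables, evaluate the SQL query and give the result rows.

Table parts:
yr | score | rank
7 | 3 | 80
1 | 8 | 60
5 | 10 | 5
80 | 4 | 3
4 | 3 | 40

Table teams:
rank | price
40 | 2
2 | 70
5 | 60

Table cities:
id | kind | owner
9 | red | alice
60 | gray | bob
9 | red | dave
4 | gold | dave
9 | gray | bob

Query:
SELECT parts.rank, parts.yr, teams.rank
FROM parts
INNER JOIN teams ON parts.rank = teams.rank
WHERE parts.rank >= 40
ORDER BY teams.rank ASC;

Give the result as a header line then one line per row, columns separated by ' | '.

== RESULT ==
parts.rank | parts.yr | teams.rank
40 | 4 | 40

Derivation:
After JOIN teams (2 rows):
parts.yr | parts.score | parts.rank | teams.rank | teams.price
5 | 10 | 5 | 5 | 60
4 | 3 | 40 | 40 | 2
After WHERE (1 rows):
parts.yr | parts.score | parts.rank | teams.rank | teams.price
4 | 3 | 40 | 40 | 2
After SELECT (1 rows):
parts.rank | parts.yr | teams.rank
40 | 4 | 40
After ORDER BY (1 rows):
parts.rank | parts.yr | teams.rank
40 | 4 | 40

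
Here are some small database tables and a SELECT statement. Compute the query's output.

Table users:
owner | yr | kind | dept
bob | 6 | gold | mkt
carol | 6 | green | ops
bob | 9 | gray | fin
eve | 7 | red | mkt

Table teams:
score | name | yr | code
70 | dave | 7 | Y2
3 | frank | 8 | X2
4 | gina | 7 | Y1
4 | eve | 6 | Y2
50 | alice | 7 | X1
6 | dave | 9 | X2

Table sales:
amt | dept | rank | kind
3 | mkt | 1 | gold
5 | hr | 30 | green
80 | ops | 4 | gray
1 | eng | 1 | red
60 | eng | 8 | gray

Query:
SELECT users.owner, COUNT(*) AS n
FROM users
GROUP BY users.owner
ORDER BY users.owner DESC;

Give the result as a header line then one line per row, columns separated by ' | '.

== RESULT ==
users.owner | n
eve | 1
carol | 1
bob | 2

Derivation:
After GROUP BY (3 rows):
users.owner | n
bob | 2
carol | 1
eve | 1
After ORDER BY (3 rows):
users.owner | n
eve | 1
carol | 1
bob | 2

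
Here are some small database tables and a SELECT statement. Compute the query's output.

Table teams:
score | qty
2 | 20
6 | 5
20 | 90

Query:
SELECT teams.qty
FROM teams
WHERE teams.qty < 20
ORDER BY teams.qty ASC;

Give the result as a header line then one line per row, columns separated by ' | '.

After WHERE (1 rows):
teams.score | teams.qty
6 | 5
After SELECT (1 rows):
teams.qty
5
After ORDER BY (1 rows):
teams.qty
5

== RESULT ==
teams.qty
5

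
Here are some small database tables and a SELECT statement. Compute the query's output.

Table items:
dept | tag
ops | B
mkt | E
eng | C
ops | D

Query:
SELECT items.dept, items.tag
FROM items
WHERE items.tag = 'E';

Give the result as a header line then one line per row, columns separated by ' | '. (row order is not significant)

== RESULT ==
items.dept | items.tag
mkt | E

Derivation:
After WHERE (1 rows):
items.dept | items.tag
mkt | E
After SELECT (1 rows):
items.dept | items.tag
mkt | E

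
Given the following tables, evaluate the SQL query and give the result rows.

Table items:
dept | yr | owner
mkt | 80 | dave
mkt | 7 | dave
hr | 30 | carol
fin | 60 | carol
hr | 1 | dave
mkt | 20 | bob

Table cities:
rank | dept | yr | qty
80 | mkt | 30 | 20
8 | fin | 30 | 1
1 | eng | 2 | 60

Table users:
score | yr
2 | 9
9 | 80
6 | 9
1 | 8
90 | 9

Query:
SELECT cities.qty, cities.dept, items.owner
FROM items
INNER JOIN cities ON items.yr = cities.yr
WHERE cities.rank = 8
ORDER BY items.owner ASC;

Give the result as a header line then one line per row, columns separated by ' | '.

== RESULT ==
cities.qty | cities.dept | items.owner
1 | fin | carol

Derivation:
After JOIN cities (2 rows):
items.dept | items.yr | items.owner | cities.rank | cities.dept | cities.yr | cities.qty
hr | 30 | carol | 80 | mkt | 30 | 20
hr | 30 | carol | 8 | fin | 30 | 1
After WHERE (1 rows):
items.dept | items.yr | items.owner | cities.rank | cities.dept | cities.yr | cities.qty
hr | 30 | carol | 8 | fin | 30 | 1
After SELECT (1 rows):
cities.qty | cities.dept | items.owner
1 | fin | carol
After ORDER BY (1 rows):
cities.qty | cities.dept | items.owner
1 | fin | carol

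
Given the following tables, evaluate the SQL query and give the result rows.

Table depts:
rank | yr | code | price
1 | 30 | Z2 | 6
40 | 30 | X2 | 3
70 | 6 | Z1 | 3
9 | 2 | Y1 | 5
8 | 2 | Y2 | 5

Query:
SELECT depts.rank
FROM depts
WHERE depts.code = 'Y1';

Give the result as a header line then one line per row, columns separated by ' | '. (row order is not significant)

== RESULT ==
depts.rank
9

Derivation:
After WHERE (1 rows):
depts.rank | depts.yr | depts.code | depts.price
9 | 2 | Y1 | 5
After SELECT (1 rows):
depts.rank
9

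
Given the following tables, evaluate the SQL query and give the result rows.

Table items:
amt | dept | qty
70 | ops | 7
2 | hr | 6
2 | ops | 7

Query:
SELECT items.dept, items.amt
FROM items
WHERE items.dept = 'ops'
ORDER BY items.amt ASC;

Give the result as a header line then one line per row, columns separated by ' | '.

After WHERE (2 rows):
items.amt | items.dept | items.qty
70 | ops | 7
2 | ops | 7
After SELECT (2 rows):
items.dept | items.amt
ops | 70
ops | 2
After ORDER BY (2 rows):
items.dept | items.amt
ops | 2
ops | 70

== RESULT ==
items.dept | items.amt
ops | 2
ops | 70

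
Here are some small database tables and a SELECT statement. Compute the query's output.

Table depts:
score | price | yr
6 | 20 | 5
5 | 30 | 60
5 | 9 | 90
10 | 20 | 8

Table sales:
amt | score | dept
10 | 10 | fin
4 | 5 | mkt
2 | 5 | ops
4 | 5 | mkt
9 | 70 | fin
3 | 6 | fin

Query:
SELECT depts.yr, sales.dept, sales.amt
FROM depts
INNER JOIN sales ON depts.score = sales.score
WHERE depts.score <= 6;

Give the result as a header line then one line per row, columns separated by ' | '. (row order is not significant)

After JOIN sales (8 rows):
depts.score | depts.price | depts.yr | sales.amt | sales.score | sales.dept
6 | 20 | 5 | 3 | 6 | fin
5 | 30 | 60 | 4 | 5 | mkt
5 | 30 | 60 | 2 | 5 | ops
5 | 30 | 60 | 4 | 5 | mkt
5 | 9 | 90 | 4 | 5 | mkt
5 | 9 | 90 | 2 | 5 | ops
5 | 9 | 90 | 4 | 5 | mkt
10 | 20 | 8 | 10 | 10 | fin
After WHERE (7 rows):
depts.score | depts.price | depts.yr | sales.amt | sales.score | sales.dept
6 | 20 | 5 | 3 | 6 | fin
5 | 30 | 60 | 4 | 5 | mkt
5 | 30 | 60 | 2 | 5 | ops
5 | 30 | 60 | 4 | 5 | mkt
5 | 9 | 90 | 4 | 5 | mkt
5 | 9 | 90 | 2 | 5 | ops
5 | 9 | 90 | 4 | 5 | mkt
After SELECT (7 rows):
depts.yr | sales.dept | sales.amt
5 | fin | 3
60 | mkt | 4
60 | ops | 2
60 | mkt | 4
90 | mkt | 4
90 | ops | 2
90 | mkt | 4

== RESULT ==
depts.yr | sales.dept | sales.amt
5 | fin | 3
60 | mkt | 4
60 | ops | 2
60 | mkt | 4
90 | mkt | 4
90 | ops | 2
90 | mkt | 4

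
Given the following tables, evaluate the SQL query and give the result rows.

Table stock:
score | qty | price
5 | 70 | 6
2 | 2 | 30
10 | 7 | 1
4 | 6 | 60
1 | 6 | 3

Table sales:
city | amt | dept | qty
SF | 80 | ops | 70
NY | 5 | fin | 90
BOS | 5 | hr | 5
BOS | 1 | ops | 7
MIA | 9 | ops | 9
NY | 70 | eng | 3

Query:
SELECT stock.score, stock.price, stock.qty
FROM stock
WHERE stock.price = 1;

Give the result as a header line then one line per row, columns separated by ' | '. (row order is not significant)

After WHERE (1 rows):
stock.score | stock.qty | stock.price
10 | 7 | 1
After SELECT (1 rows):
stock.score | stock.price | stock.qty
10 | 1 | 7

== RESULT ==
stock.score | stock.price | stock.qty
10 | 1 | 7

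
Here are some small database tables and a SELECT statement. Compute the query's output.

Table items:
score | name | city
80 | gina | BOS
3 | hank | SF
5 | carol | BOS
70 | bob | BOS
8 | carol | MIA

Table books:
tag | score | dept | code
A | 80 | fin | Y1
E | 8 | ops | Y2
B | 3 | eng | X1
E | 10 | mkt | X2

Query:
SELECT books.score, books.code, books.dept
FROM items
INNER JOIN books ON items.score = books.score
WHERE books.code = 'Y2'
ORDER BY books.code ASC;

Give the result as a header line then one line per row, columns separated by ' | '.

After JOIN books (3 rows):
items.score | items.name | items.city | books.tag | books.score | books.dept | books.code
80 | gina | BOS | A | 80 | fin | Y1
3 | hank | SF | B | 3 | eng | X1
8 | carol | MIA | E | 8 | ops | Y2
After WHERE (1 rows):
items.score | items.name | items.city | books.tag | books.score | books.dept | books.code
8 | carol | MIA | E | 8 | ops | Y2
After SELECT (1 rows):
books.score | books.code | books.dept
8 | Y2 | ops
After ORDER BY (1 rows):
books.score | books.code | books.dept
8 | Y2 | ops

== RESULT ==
books.score | books.code | books.dept
8 | Y2 | ops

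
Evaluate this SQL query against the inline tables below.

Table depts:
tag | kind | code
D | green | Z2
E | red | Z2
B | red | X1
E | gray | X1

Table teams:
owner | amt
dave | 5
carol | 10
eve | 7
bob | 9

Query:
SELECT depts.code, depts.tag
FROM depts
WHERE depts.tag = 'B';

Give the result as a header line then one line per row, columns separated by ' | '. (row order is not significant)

== RESULT ==
depts.code | depts.tag
X1 | B

Derivation:
After WHERE (1 rows):
depts.tag | depts.kind | depts.code
B | red | X1
After SELECT (1 rows):
depts.code | depts.tag
X1 | B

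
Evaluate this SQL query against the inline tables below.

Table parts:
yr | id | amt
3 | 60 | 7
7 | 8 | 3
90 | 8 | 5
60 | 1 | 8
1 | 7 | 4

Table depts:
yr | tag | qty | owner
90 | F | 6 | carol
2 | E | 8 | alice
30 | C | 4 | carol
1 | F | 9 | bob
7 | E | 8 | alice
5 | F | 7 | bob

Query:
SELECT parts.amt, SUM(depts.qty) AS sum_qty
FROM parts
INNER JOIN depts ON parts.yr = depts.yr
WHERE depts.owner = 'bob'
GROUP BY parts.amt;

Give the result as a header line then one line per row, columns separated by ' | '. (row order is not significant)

== RESULT ==
parts.amt | sum_qty
4 | 9

Derivation:
After JOIN depts (3 rows):
parts.yr | parts.id | parts.amt | depts.yr | depts.tag | depts.qty | depts.owner
7 | 8 | 3 | 7 | E | 8 | alice
90 | 8 | 5 | 90 | F | 6 | carol
1 | 7 | 4 | 1 | F | 9 | bob
After WHERE (1 rows):
parts.yr | parts.id | parts.amt | depts.yr | depts.tag | depts.qty | depts.owner
1 | 7 | 4 | 1 | F | 9 | bob
After GROUP BY (1 rows):
parts.amt | sum_qty
4 | 9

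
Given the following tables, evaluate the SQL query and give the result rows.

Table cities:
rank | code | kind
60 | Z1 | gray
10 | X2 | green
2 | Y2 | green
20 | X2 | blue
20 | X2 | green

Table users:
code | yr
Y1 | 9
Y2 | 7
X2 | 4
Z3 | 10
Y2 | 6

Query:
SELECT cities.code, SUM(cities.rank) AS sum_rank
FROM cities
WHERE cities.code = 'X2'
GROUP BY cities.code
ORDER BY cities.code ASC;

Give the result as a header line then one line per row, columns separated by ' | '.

After WHERE (3 rows):
cities.rank | cities.code | cities.kind
10 | X2 | green
20 | X2 | blue
20 | X2 | green
After GROUP BY (1 rows):
cities.code | sum_rank
X2 | 50
After ORDER BY (1 rows):
cities.code | sum_rank
X2 | 50

== RESULT ==
cities.code | sum_rank
X2 | 50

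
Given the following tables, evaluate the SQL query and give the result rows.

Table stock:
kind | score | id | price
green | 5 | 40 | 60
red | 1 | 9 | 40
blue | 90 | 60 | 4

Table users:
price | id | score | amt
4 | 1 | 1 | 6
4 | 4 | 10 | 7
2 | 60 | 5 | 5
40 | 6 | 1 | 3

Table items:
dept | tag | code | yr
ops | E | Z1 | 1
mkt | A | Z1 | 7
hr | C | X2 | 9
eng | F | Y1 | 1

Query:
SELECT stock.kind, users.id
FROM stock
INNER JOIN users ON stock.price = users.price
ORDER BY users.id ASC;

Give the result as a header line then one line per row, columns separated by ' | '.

After JOIN users (3 rows):
stock.kind | stock.score | stock.id | stock.price | users.price | users.id | users.score | users.amt
red | 1 | 9 | 40 | 40 | 6 | 1 | 3
blue | 90 | 60 | 4 | 4 | 1 | 1 | 6
blue | 90 | 60 | 4 | 4 | 4 | 10 | 7
After SELECT (3 rows):
stock.kind | users.id
red | 6
blue | 1
blue | 4
After ORDER BY (3 rows):
stock.kind | users.id
blue | 1
blue | 4
red | 6

== RESULT ==
stock.kind | users.id
blue | 1
blue | 4
red | 6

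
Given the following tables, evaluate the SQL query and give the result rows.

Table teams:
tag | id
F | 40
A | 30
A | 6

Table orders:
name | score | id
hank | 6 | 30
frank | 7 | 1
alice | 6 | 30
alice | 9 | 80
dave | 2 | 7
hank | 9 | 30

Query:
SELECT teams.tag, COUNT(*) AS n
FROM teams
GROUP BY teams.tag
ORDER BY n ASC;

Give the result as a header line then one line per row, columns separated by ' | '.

== RESULT ==
teams.tag | n
F | 1
A | 2

Derivation:
After GROUP BY (2 rows):
teams.tag | n
F | 1
A | 2
After ORDER BY (2 rows):
teams.tag | n
F | 1
A | 2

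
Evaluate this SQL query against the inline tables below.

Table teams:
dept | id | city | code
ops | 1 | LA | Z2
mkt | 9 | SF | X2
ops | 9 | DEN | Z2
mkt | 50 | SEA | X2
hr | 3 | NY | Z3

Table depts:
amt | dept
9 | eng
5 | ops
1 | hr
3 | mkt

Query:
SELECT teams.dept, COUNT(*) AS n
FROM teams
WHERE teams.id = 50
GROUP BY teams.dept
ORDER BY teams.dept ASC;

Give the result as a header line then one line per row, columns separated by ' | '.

After WHERE (1 rows):
teams.dept | teams.id | teams.city | teams.code
mkt | 50 | SEA | X2
After GROUP BY (1 rows):
teams.dept | n
mkt | 1
After ORDER BY (1 rows):
teams.dept | n
mkt | 1

== RESULT ==
teams.dept | n
mkt | 1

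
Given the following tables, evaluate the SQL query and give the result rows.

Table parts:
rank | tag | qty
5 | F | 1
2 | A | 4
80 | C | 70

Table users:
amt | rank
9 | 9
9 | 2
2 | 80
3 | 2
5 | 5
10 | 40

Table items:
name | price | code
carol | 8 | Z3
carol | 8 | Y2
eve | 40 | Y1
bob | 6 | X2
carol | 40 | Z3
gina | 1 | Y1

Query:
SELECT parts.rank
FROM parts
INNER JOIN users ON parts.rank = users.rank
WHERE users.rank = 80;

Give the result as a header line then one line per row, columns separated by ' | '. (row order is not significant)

== RESULT ==
parts.rank
80

Derivation:
After JOIN users (4 rows):
parts.rank | parts.tag | parts.qty | users.amt | users.rank
5 | F | 1 | 5 | 5
2 | A | 4 | 9 | 2
2 | A | 4 | 3 | 2
80 | C | 70 | 2 | 80
After WHERE (1 rows):
parts.rank | parts.tag | parts.qty | users.amt | users.rank
80 | C | 70 | 2 | 80
After SELECT (1 rows):
parts.rank
80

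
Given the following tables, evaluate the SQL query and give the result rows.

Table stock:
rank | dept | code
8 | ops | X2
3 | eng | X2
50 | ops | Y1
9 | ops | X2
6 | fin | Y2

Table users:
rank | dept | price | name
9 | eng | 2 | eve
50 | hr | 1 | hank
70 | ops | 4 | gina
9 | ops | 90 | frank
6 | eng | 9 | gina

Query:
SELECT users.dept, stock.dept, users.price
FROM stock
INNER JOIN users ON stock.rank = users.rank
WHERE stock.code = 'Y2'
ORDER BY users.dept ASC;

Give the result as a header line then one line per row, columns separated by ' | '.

== RESULT ==
users.dept | stock.dept | users.price
eng | fin | 9

Derivation:
After JOIN users (4 rows):
stock.rank | stock.dept | stock.code | users.rank | users.dept | users.price | users.name
50 | ops | Y1 | 50 | hr | 1 | hank
9 | ops | X2 | 9 | eng | 2 | eve
9 | ops | X2 | 9 | ops | 90 | frank
6 | fin | Y2 | 6 | eng | 9 | gina
After WHERE (1 rows):
stock.rank | stock.dept | stock.code | users.rank | users.dept | users.price | users.name
6 | fin | Y2 | 6 | eng | 9 | gina
After SELECT (1 rows):
users.dept | stock.dept | users.price
eng | fin | 9
After ORDER BY (1 rows):
users.dept | stock.dept | users.price
eng | fin | 9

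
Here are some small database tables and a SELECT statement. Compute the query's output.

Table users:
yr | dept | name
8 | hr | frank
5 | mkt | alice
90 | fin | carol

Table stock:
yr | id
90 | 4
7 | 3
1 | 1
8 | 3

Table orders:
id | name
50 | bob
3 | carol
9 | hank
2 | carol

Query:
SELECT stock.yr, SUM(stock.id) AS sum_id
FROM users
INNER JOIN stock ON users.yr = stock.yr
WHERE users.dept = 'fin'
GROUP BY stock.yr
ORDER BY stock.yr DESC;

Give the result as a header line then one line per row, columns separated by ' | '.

After JOIN stock (2 rows):
users.yr | users.dept | users.name | stock.yr | stock.id
8 | hr | frank | 8 | 3
90 | fin | carol | 90 | 4
After WHERE (1 rows):
users.yr | users.dept | users.name | stock.yr | stock.id
90 | fin | carol | 90 | 4
After GROUP BY (1 rows):
stock.yr | sum_id
90 | 4
After ORDER BY (1 rows):
stock.yr | sum_id
90 | 4

== RESULT ==
stock.yr | sum_id
90 | 4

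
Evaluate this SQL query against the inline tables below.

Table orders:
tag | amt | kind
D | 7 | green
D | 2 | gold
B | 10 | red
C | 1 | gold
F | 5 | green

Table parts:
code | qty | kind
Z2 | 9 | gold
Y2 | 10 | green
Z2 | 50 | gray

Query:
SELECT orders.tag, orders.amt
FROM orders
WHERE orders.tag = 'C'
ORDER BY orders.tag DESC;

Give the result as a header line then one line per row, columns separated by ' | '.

After WHERE (1 rows):
orders.tag | orders.amt | orders.kind
C | 1 | gold
After SELECT (1 rows):
orders.tag | orders.amt
C | 1
After ORDER BY (1 rows):
orders.tag | orders.amt
C | 1

== RESULT ==
orders.tag | orders.amt
C | 1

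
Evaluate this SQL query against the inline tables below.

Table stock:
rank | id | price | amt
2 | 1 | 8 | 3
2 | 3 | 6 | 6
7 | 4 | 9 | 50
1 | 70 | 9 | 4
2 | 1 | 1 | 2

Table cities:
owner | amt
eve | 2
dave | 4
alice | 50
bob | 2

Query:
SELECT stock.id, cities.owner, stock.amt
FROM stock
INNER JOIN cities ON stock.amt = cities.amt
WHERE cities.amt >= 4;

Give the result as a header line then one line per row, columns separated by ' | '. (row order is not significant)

== RESULT ==
stock.id | cities.owner | stock.amt
4 | alice | 50
70 | dave | 4

Derivation:
After JOIN cities (4 rows):
stock.rank | stock.id | stock.price | stock.amt | cities.owner | cities.amt
7 | 4 | 9 | 50 | alice | 50
1 | 70 | 9 | 4 | dave | 4
2 | 1 | 1 | 2 | eve | 2
2 | 1 | 1 | 2 | bob | 2
After WHERE (2 rows):
stock.rank | stock.id | stock.price | stock.amt | cities.owner | cities.amt
7 | 4 | 9 | 50 | alice | 50
1 | 70 | 9 | 4 | dave | 4
After SELECT (2 rows):
stock.id | cities.owner | stock.amt
4 | alice | 50
70 | dave | 4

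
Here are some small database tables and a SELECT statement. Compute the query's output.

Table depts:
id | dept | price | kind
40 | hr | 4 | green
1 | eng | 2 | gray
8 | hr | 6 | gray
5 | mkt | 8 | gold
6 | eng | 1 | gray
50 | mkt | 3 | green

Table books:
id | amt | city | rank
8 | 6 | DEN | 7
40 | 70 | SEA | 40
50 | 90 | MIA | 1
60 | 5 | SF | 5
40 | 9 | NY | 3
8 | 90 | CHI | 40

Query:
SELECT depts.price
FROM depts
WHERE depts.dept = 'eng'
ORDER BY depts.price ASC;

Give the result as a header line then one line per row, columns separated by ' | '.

After WHERE (2 rows):
depts.id | depts.dept | depts.price | depts.kind
1 | eng | 2 | gray
6 | eng | 1 | gray
After SELECT (2 rows):
depts.price
2
1
After ORDER BY (2 rows):
depts.price
1
2

== RESULT ==
depts.price
1
2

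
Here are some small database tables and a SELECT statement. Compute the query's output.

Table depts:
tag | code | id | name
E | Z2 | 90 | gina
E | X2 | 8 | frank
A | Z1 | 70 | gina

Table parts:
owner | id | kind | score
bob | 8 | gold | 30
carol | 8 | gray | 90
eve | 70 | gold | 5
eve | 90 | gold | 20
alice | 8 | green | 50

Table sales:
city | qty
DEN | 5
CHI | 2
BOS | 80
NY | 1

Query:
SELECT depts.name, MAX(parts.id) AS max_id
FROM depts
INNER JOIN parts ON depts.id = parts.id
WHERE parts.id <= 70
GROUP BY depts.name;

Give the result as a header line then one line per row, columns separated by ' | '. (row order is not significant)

== RESULT ==
depts.name | max_id
frank | 8
gina | 70

Derivation:
After JOIN parts (5 rows):
depts.tag | depts.code | depts.id | depts.name | parts.owner | parts.id | parts.kind | parts.score
E | Z2 | 90 | gina | eve | 90 | gold | 20
E | X2 | 8 | frank | bob | 8 | gold | 30
E | X2 | 8 | frank | carol | 8 | gray | 90
E | X2 | 8 | frank | alice | 8 | green | 50
A | Z1 | 70 | gina | eve | 70 | gold | 5
After WHERE (4 rows):
depts.tag | depts.code | depts.id | depts.name | parts.owner | parts.id | parts.kind | parts.score
E | X2 | 8 | frank | bob | 8 | gold | 30
E | X2 | 8 | frank | carol | 8 | gray | 90
E | X2 | 8 | frank | alice | 8 | green | 50
A | Z1 | 70 | gina | eve | 70 | gold | 5
After GROUP BY (2 rows):
depts.name | max_id
frank | 8
gina | 70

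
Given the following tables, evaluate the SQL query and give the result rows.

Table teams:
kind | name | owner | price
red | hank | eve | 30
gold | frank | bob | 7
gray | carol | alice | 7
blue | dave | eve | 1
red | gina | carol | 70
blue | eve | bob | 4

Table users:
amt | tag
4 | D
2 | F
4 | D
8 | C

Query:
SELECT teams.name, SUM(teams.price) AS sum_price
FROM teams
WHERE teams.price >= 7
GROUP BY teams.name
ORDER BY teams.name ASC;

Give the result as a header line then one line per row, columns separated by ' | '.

After WHERE (4 rows):
teams.kind | teams.name | teams.owner | teams.price
red | hank | eve | 30
gold | frank | bob | 7
gray | carol | alice | 7
red | gina | carol | 70
After GROUP BY (4 rows):
teams.name | sum_price
hank | 30
frank | 7
carol | 7
gina | 70
After ORDER BY (4 rows):
teams.name | sum_price
carol | 7
frank | 7
gina | 70
hank | 30

== RESULT ==
teams.name | sum_price
carol | 7
frank | 7
gina | 70
hank | 30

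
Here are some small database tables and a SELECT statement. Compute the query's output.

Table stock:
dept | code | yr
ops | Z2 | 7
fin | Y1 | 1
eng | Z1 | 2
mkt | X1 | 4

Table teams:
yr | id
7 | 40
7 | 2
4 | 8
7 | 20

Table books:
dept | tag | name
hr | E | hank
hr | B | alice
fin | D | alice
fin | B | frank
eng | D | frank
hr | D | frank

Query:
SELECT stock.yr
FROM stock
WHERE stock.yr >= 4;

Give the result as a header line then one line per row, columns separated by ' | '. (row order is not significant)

After WHERE (2 rows):
stock.dept | stock.code | stock.yr
ops | Z2 | 7
mkt | X1 | 4
After SELECT (2 rows):
stock.yr
7
4

== RESULT ==
stock.yr
7
4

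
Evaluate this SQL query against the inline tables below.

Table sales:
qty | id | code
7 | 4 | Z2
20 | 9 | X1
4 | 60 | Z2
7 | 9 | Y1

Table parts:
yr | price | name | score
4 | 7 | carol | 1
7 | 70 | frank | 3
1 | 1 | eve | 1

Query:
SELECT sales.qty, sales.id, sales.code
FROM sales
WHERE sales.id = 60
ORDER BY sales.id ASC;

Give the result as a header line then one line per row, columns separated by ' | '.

After WHERE (1 rows):
sales.qty | sales.id | sales.code
4 | 60 | Z2
After SELECT (1 rows):
sales.qty | sales.id | sales.code
4 | 60 | Z2
After ORDER BY (1 rows):
sales.qty | sales.id | sales.code
4 | 60 | Z2

== RESULT ==
sales.qty | sales.id | sales.code
4 | 60 | Z2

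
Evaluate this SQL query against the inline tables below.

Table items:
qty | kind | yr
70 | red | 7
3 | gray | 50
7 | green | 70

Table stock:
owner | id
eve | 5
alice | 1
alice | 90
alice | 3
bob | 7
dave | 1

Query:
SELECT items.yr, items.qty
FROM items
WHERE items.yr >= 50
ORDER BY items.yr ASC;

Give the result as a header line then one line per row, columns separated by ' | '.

After WHERE (2 rows):
items.qty | items.kind | items.yr
3 | gray | 50
7 | green | 70
After SELECT (2 rows):
items.yr | items.qty
50 | 3
70 | 7
After ORDER BY (2 rows):
items.yr | items.qty
50 | 3
70 | 7

== RESULT ==
items.yr | items.qty
50 | 3
70 | 7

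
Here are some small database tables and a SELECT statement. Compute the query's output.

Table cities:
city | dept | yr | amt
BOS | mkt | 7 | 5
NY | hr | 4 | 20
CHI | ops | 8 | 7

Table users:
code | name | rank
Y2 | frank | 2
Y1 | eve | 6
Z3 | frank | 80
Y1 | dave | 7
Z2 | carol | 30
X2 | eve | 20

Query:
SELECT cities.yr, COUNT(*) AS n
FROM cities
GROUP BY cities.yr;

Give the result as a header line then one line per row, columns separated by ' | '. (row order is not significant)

== RESULT ==
cities.yr | n
7 | 1
4 | 1
8 | 1

Derivation:
After GROUP BY (3 rows):
cities.yr | n
7 | 1
4 | 1
8 | 1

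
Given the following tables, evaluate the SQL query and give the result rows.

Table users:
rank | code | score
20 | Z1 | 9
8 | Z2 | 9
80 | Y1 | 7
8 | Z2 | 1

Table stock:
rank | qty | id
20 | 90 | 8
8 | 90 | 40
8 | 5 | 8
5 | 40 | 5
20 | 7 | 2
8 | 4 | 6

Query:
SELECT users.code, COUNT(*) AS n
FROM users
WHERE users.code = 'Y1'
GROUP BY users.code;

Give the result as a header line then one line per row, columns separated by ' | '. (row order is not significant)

== RESULT ==
users.code | n
Y1 | 1

Derivation:
After WHERE (1 rows):
users.rank | users.code | users.score
80 | Y1 | 7
After GROUP BY (1 rows):
users.code | n
Y1 | 1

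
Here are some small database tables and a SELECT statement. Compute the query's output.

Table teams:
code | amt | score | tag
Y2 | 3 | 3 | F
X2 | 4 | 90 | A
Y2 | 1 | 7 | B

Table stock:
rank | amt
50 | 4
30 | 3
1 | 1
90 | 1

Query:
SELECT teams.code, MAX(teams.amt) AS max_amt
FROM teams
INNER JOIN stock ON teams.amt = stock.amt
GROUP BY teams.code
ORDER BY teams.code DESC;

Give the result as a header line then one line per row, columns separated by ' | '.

After JOIN stock (4 rows):
teams.code | teams.amt | teams.score | teams.tag | stock.rank | stock.amt
Y2 | 3 | 3 | F | 30 | 3
X2 | 4 | 90 | A | 50 | 4
Y2 | 1 | 7 | B | 1 | 1
Y2 | 1 | 7 | B | 90 | 1
After GROUP BY (2 rows):
teams.code | max_amt
Y2 | 3
X2 | 4
After ORDER BY (2 rows):
teams.code | max_amt
Y2 | 3
X2 | 4

== RESULT ==
teams.code | max_amt
Y2 | 3
X2 | 4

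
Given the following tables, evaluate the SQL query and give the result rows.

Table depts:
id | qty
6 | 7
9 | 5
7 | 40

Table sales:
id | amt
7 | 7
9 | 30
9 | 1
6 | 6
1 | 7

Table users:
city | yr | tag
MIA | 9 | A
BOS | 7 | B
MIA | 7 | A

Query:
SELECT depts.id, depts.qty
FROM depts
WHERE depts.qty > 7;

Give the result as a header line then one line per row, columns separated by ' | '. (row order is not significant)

== RESULT ==
depts.id | depts.qty
7 | 40

Derivation:
After WHERE (1 rows):
depts.id | depts.qty
7 | 40
After SELECT (1 rows):
depts.id | depts.qty
7 | 40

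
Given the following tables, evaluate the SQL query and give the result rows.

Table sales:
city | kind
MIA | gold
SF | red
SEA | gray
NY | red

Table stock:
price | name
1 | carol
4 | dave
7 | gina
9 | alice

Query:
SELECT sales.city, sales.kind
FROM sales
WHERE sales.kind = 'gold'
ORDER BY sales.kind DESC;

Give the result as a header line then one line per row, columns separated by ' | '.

== RESULT ==
sales.city | sales.kind
MIA | gold

Derivation:
After WHERE (1 rows):
sales.city | sales.kind
MIA | gold
After SELECT (1 rows):
sales.city | sales.kind
MIA | gold
After ORDER BY (1 rows):
sales.city | sales.kind
MIA | gold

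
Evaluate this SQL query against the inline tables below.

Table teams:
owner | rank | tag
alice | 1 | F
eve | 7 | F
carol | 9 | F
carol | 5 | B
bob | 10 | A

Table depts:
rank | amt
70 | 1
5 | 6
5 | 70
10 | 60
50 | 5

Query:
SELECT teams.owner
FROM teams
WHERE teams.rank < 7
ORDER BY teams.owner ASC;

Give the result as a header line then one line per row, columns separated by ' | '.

After WHERE (2 rows):
teams.owner | teams.rank | teams.tag
alice | 1 | F
carol | 5 | B
After SELECT (2 rows):
teams.owner
alice
carol
After ORDER BY (2 rows):
teams.owner
alice
carol

== RESULT ==
teams.owner
alice
carol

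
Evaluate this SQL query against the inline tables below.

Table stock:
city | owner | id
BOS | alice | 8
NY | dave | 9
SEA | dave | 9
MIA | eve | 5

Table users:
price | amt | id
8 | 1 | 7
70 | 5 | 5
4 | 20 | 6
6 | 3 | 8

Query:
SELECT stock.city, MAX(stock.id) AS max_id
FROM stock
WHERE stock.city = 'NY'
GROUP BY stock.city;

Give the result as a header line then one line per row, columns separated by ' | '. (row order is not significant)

After WHERE (1 rows):
stock.city | stock.owner | stock.id
NY | dave | 9
After GROUP BY (1 rows):
stock.city | max_id
NY | 9

== RESULT ==
stock.city | max_id
NY | 9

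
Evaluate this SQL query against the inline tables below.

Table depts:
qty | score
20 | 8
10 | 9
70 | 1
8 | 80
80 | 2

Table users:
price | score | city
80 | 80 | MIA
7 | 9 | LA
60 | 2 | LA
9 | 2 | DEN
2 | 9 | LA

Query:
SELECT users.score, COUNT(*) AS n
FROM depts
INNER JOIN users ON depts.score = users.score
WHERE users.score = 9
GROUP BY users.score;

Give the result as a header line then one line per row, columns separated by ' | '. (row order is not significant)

After JOIN users (5 rows):
depts.qty | depts.score | users.price | users.score | users.city
10 | 9 | 7 | 9 | LA
10 | 9 | 2 | 9 | LA
8 | 80 | 80 | 80 | MIA
80 | 2 | 60 | 2 | LA
80 | 2 | 9 | 2 | DEN
After WHERE (2 rows):
depts.qty | depts.score | users.price | users.score | users.city
10 | 9 | 7 | 9 | LA
10 | 9 | 2 | 9 | LA
After GROUP BY (1 rows):
users.score | n
9 | 2

== RESULT ==
users.score | n
9 | 2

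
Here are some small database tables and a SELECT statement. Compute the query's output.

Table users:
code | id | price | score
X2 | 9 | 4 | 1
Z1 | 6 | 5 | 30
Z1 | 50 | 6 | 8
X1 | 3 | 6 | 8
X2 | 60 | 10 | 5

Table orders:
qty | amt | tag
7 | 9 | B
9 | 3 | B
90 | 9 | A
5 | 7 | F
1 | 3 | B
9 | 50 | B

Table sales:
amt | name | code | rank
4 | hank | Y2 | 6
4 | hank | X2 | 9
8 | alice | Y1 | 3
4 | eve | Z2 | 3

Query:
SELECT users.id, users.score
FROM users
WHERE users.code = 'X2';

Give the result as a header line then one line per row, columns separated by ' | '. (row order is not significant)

After WHERE (2 rows):
users.code | users.id | users.price | users.score
X2 | 9 | 4 | 1
X2 | 60 | 10 | 5
After SELECT (2 rows):
users.id | users.score
9 | 1
60 | 5

== RESULT ==
users.id | users.score
9 | 1
60 | 5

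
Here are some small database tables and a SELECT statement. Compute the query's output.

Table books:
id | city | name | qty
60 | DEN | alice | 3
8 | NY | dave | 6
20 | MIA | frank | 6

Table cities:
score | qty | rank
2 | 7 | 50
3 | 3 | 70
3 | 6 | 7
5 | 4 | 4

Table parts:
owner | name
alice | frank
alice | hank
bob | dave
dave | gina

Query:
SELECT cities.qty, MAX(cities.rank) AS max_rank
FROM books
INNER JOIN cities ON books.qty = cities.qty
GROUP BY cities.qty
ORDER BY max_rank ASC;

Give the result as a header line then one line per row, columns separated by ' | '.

After JOIN cities (3 rows):
books.id | books.city | books.name | books.qty | cities.score | cities.qty | cities.rank
60 | DEN | alice | 3 | 3 | 3 | 70
8 | NY | dave | 6 | 3 | 6 | 7
20 | MIA | frank | 6 | 3 | 6 | 7
After GROUP BY (2 rows):
cities.qty | max_rank
3 | 70
6 | 7
After ORDER BY (2 rows):
cities.qty | max_rank
6 | 7
3 | 70

== RESULT ==
cities.qty | max_rank
6 | 7
3 | 70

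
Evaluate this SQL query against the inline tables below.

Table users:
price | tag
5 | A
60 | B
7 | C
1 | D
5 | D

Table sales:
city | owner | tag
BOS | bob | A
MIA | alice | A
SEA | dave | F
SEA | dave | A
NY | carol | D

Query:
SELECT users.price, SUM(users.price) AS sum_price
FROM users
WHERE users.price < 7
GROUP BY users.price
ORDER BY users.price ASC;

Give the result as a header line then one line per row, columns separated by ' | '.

After WHERE (3 rows):
users.price | users.tag
5 | A
1 | D
5 | D
After GROUP BY (2 rows):
users.price | sum_price
5 | 10
1 | 1
After ORDER BY (2 rows):
users.price | sum_price
1 | 1
5 | 10

== RESULT ==
users.price | sum_price
1 | 1
5 | 10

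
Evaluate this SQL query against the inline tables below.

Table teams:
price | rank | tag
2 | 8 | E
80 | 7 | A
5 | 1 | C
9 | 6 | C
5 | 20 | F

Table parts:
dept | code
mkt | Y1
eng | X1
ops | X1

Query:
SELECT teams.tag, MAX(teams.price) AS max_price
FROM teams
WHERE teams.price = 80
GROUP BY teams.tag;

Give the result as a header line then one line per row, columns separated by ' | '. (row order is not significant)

== RESULT ==
teams.tag | max_price
A | 80

Derivation:
After WHERE (1 rows):
teams.price | teams.rank | teams.tag
80 | 7 | A
After GROUP BY (1 rows):
teams.tag | max_price
A | 80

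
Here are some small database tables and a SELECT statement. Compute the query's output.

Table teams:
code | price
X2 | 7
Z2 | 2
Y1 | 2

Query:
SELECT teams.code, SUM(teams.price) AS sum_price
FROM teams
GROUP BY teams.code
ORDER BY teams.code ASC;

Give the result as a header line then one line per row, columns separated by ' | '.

After GROUP BY (3 rows):
teams.code | sum_price
X2 | 7
Z2 | 2
Y1 | 2
After ORDER BY (3 rows):
teams.code | sum_price
X2 | 7
Y1 | 2
Z2 | 2

== RESULT ==
teams.code | sum_price
X2 | 7
Y1 | 2
Z2 | 2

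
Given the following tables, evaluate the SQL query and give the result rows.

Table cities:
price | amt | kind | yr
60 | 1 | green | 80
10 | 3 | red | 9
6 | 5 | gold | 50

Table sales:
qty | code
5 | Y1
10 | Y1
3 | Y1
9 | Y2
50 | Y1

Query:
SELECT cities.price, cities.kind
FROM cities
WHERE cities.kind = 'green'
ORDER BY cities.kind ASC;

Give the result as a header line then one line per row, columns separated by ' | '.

After WHERE (1 rows):
cities.price | cities.amt | cities.kind | cities.yr
60 | 1 | green | 80
After SELECT (1 rows):
cities.price | cities.kind
60 | green
After ORDER BY (1 rows):
cities.price | cities.kind
60 | green

== RESULT ==
cities.price | cities.kind
60 | green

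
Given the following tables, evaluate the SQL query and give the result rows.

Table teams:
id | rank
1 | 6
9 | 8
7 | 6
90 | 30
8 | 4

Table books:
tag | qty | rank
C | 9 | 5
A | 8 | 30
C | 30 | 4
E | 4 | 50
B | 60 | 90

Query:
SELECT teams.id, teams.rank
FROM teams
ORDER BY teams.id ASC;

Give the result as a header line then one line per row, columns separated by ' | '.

== RESULT ==
teams.id | teams.rank
1 | 6
7 | 6
8 | 4
9 | 8
90 | 30

Derivation:
After SELECT (5 rows):
teams.id | teams.rank
1 | 6
9 | 8
7 | 6
90 | 30
8 | 4
After ORDER BY (5 rows):
teams.id | teams.rank
1 | 6
7 | 6
8 | 4
9 | 8
90 | 30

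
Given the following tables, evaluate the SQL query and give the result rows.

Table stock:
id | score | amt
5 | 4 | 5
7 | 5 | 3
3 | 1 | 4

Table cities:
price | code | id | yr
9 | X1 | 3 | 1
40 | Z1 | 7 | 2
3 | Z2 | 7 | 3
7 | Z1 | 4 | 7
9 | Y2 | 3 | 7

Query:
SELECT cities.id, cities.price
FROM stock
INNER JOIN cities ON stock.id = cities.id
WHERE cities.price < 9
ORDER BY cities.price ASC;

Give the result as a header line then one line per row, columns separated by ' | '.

After JOIN cities (4 rows):
stock.id | stock.score | stock.amt | cities.price | cities.code | cities.id | cities.yr
7 | 5 | 3 | 40 | Z1 | 7 | 2
7 | 5 | 3 | 3 | Z2 | 7 | 3
3 | 1 | 4 | 9 | X1 | 3 | 1
3 | 1 | 4 | 9 | Y2 | 3 | 7
After WHERE (1 rows):
stock.id | stock.score | stock.amt | cities.price | cities.code | cities.id | cities.yr
7 | 5 | 3 | 3 | Z2 | 7 | 3
After SELECT (1 rows):
cities.id | cities.price
7 | 3
After ORDER BY (1 rows):
cities.id | cities.price
7 | 3

== RESULT ==
cities.id | cities.price
7 | 3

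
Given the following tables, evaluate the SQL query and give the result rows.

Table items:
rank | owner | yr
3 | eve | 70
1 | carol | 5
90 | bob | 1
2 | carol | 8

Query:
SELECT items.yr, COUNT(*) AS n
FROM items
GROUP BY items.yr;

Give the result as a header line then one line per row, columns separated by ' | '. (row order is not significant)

== RESULT ==
items.yr | n
70 | 1
5 | 1
1 | 1
8 | 1

Derivation:
After GROUP BY (4 rows):
items.yr | n
70 | 1
5 | 1
1 | 1
8 | 1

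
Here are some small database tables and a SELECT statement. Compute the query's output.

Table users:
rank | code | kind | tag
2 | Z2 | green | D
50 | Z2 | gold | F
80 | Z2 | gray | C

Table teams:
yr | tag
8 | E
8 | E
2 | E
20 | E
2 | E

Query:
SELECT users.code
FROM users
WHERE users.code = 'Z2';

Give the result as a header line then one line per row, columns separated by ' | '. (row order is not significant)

After WHERE (3 rows):
users.rank | users.code | users.kind | users.tag
2 | Z2 | green | D
50 | Z2 | gold | F
80 | Z2 | gray | C
After SELECT (3 rows):
users.code
Z2
Z2
Z2

== RESULT ==
users.code
Z2
Z2
Z2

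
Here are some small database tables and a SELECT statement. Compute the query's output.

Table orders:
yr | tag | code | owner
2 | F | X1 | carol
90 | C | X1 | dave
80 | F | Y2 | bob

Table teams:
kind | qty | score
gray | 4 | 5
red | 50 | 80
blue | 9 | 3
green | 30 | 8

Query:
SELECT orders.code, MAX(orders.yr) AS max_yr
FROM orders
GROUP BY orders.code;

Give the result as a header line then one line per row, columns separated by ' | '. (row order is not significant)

== RESULT ==
orders.code | max_yr
X1 | 90
Y2 | 80

Derivation:
After GROUP BY (2 rows):
orders.code | max_yr
X1 | 90
Y2 | 80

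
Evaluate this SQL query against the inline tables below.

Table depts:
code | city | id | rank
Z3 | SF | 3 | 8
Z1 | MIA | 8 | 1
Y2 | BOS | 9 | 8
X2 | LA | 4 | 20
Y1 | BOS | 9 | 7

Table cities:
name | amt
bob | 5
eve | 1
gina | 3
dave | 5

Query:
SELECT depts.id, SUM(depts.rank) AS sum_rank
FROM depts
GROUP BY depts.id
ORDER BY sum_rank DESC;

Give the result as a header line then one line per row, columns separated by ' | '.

After GROUP BY (4 rows):
depts.id | sum_rank
3 | 8
8 | 1
9 | 15
4 | 20
After ORDER BY (4 rows):
depts.id | sum_rank
4 | 20
9 | 15
3 | 8
8 | 1

== RESULT ==
depts.id | sum_rank
4 | 20
9 | 15
3 | 8
8 | 1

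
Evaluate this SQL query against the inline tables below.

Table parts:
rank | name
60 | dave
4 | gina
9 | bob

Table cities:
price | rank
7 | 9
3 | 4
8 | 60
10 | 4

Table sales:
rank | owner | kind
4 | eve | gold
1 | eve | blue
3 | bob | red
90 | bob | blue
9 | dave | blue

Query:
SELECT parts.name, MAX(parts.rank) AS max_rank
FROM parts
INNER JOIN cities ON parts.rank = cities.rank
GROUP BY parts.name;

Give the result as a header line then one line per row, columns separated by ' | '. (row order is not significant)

After JOIN cities (4 rows):
parts.rank | parts.name | cities.price | cities.rank
60 | dave | 8 | 60
4 | gina | 3 | 4
4 | gina | 10 | 4
9 | bob | 7 | 9
After GROUP BY (3 rows):
parts.name | max_rank
dave | 60
gina | 4
bob | 9

== RESULT ==
parts.name | max_rank
dave | 60
gina | 4
bob | 9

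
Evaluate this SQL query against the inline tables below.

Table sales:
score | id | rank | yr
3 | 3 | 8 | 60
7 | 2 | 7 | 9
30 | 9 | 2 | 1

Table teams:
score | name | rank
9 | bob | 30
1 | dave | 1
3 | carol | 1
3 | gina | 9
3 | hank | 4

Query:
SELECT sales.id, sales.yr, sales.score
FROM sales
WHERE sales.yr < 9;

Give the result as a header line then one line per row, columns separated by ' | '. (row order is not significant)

== RESULT ==
sales.id | sales.yr | sales.score
9 | 1 | 30

Derivation:
After WHERE (1 rows):
sales.score | sales.id | sales.rank | sales.yr
30 | 9 | 2 | 1
After SELECT (1 rows):
sales.id | sales.yr | sales.score
9 | 1 | 30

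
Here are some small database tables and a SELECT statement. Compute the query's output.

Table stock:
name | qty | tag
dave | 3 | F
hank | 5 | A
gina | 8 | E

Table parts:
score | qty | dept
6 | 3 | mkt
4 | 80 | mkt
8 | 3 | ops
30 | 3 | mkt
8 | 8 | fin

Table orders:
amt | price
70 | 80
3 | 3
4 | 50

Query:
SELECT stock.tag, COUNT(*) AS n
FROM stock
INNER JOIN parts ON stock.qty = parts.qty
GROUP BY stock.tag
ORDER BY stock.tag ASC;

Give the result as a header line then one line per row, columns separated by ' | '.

== RESULT ==
stock.tag | n
E | 1
F | 3

Derivation:
After JOIN parts (4 rows):
stock.name | stock.qty | stock.tag | parts.score | parts.qty | parts.dept
dave | 3 | F | 6 | 3 | mkt
dave | 3 | F | 8 | 3 | ops
dave | 3 | F | 30 | 3 | mkt
gina | 8 | E | 8 | 8 | fin
After GROUP BY (2 rows):
stock.tag | n
F | 3
E | 1
After ORDER BY (2 rows):
stock.tag | n
E | 1
F | 3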